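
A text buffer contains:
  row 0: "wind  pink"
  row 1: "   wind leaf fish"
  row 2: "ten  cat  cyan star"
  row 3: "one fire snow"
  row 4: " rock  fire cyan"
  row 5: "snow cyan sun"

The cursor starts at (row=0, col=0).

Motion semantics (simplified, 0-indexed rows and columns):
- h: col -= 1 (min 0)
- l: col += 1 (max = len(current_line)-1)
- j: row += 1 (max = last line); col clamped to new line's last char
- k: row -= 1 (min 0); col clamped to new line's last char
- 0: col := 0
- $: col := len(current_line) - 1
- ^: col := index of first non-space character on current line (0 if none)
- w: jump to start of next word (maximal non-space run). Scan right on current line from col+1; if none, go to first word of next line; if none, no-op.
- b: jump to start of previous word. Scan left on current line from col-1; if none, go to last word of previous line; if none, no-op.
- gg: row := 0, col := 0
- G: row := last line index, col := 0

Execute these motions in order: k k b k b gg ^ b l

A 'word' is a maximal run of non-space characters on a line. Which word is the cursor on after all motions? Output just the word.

After 1 (k): row=0 col=0 char='w'
After 2 (k): row=0 col=0 char='w'
After 3 (b): row=0 col=0 char='w'
After 4 (k): row=0 col=0 char='w'
After 5 (b): row=0 col=0 char='w'
After 6 (gg): row=0 col=0 char='w'
After 7 (^): row=0 col=0 char='w'
After 8 (b): row=0 col=0 char='w'
After 9 (l): row=0 col=1 char='i'

Answer: wind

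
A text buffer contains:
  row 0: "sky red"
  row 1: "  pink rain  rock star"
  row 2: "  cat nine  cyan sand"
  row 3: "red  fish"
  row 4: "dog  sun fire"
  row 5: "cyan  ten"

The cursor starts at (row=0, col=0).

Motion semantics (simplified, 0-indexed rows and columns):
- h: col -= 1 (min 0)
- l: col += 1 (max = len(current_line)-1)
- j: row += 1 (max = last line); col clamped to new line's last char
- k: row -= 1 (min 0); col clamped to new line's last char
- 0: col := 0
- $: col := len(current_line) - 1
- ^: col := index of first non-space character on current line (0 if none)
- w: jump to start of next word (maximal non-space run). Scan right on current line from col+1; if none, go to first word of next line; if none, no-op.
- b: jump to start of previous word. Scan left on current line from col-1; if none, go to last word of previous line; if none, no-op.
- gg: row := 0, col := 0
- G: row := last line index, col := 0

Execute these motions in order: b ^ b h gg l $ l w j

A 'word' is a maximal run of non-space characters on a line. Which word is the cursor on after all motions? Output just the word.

After 1 (b): row=0 col=0 char='s'
After 2 (^): row=0 col=0 char='s'
After 3 (b): row=0 col=0 char='s'
After 4 (h): row=0 col=0 char='s'
After 5 (gg): row=0 col=0 char='s'
After 6 (l): row=0 col=1 char='k'
After 7 ($): row=0 col=6 char='d'
After 8 (l): row=0 col=6 char='d'
After 9 (w): row=1 col=2 char='p'
After 10 (j): row=2 col=2 char='c'

Answer: cat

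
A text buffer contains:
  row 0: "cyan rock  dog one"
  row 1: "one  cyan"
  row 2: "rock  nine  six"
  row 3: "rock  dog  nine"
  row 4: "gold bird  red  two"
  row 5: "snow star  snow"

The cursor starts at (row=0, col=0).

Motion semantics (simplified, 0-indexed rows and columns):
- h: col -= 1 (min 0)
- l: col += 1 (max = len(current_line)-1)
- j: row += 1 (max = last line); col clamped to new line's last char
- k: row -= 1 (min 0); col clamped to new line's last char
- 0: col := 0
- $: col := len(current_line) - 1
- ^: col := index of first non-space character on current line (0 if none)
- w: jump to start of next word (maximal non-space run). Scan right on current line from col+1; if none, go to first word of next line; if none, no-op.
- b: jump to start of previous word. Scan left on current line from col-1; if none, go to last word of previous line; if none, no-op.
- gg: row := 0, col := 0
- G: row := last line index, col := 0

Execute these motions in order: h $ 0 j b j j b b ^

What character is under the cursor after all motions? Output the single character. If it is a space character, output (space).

After 1 (h): row=0 col=0 char='c'
After 2 ($): row=0 col=17 char='e'
After 3 (0): row=0 col=0 char='c'
After 4 (j): row=1 col=0 char='o'
After 5 (b): row=0 col=15 char='o'
After 6 (j): row=1 col=8 char='n'
After 7 (j): row=2 col=8 char='n'
After 8 (b): row=2 col=6 char='n'
After 9 (b): row=2 col=0 char='r'
After 10 (^): row=2 col=0 char='r'

Answer: r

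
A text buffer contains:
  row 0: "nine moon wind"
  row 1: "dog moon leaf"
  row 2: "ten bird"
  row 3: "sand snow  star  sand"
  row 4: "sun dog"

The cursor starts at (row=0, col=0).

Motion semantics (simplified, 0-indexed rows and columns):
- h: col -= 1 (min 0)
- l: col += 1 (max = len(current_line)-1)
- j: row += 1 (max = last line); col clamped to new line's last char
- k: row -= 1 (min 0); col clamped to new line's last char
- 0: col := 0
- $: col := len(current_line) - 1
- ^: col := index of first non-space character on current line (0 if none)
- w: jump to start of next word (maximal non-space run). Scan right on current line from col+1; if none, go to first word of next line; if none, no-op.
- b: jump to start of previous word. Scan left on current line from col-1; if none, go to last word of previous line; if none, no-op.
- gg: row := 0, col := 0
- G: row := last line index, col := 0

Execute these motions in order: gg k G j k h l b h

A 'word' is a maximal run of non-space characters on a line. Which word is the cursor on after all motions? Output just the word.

After 1 (gg): row=0 col=0 char='n'
After 2 (k): row=0 col=0 char='n'
After 3 (G): row=4 col=0 char='s'
After 4 (j): row=4 col=0 char='s'
After 5 (k): row=3 col=0 char='s'
After 6 (h): row=3 col=0 char='s'
After 7 (l): row=3 col=1 char='a'
After 8 (b): row=3 col=0 char='s'
After 9 (h): row=3 col=0 char='s'

Answer: sand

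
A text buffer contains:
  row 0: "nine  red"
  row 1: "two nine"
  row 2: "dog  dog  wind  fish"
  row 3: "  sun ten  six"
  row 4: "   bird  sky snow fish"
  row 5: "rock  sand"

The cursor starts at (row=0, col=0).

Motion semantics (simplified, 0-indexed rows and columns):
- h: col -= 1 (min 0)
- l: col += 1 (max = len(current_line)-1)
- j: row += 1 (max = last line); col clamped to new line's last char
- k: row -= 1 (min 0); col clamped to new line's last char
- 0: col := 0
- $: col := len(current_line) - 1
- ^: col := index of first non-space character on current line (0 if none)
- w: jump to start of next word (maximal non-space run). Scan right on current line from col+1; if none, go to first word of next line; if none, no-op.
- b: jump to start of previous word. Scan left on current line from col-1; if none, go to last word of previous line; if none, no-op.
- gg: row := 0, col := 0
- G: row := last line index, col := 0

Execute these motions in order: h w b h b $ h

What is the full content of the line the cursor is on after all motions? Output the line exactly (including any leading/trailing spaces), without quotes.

Answer: nine  red

Derivation:
After 1 (h): row=0 col=0 char='n'
After 2 (w): row=0 col=6 char='r'
After 3 (b): row=0 col=0 char='n'
After 4 (h): row=0 col=0 char='n'
After 5 (b): row=0 col=0 char='n'
After 6 ($): row=0 col=8 char='d'
After 7 (h): row=0 col=7 char='e'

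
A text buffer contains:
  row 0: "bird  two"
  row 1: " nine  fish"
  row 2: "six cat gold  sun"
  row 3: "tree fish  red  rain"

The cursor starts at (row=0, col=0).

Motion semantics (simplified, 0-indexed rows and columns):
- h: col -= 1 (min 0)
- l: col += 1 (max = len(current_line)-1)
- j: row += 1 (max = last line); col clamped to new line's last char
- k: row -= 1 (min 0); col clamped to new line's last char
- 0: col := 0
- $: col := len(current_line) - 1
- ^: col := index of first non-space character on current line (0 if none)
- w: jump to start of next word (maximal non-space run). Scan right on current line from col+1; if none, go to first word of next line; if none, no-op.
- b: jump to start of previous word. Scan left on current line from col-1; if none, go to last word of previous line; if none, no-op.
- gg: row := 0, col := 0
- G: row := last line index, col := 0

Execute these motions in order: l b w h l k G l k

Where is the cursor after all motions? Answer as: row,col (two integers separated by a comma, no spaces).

After 1 (l): row=0 col=1 char='i'
After 2 (b): row=0 col=0 char='b'
After 3 (w): row=0 col=6 char='t'
After 4 (h): row=0 col=5 char='_'
After 5 (l): row=0 col=6 char='t'
After 6 (k): row=0 col=6 char='t'
After 7 (G): row=3 col=0 char='t'
After 8 (l): row=3 col=1 char='r'
After 9 (k): row=2 col=1 char='i'

Answer: 2,1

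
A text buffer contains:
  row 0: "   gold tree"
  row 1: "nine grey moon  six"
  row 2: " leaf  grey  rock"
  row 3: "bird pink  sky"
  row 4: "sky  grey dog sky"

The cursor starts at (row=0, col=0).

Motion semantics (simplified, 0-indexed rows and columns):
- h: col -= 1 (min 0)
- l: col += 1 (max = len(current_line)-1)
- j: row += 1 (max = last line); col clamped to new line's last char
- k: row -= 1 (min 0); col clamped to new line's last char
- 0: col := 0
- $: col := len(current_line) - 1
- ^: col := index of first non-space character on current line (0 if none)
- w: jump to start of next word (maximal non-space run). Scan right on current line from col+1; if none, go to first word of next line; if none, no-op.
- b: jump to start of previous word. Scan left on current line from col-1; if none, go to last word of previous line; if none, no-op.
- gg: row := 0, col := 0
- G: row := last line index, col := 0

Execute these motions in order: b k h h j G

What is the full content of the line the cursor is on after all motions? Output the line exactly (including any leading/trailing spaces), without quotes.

Answer: sky  grey dog sky

Derivation:
After 1 (b): row=0 col=0 char='_'
After 2 (k): row=0 col=0 char='_'
After 3 (h): row=0 col=0 char='_'
After 4 (h): row=0 col=0 char='_'
After 5 (j): row=1 col=0 char='n'
After 6 (G): row=4 col=0 char='s'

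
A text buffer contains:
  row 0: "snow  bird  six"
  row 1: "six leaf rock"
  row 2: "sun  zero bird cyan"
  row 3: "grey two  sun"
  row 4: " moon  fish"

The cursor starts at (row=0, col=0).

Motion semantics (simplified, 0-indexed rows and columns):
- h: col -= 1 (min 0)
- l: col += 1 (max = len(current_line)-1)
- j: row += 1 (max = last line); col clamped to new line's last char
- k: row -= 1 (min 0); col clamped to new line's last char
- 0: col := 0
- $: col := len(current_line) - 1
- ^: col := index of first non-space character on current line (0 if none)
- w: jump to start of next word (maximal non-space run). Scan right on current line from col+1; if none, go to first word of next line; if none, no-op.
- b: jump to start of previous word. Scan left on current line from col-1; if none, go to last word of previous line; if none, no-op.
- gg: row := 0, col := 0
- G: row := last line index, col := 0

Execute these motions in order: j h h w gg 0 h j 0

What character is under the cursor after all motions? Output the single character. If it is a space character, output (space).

Answer: s

Derivation:
After 1 (j): row=1 col=0 char='s'
After 2 (h): row=1 col=0 char='s'
After 3 (h): row=1 col=0 char='s'
After 4 (w): row=1 col=4 char='l'
After 5 (gg): row=0 col=0 char='s'
After 6 (0): row=0 col=0 char='s'
After 7 (h): row=0 col=0 char='s'
After 8 (j): row=1 col=0 char='s'
After 9 (0): row=1 col=0 char='s'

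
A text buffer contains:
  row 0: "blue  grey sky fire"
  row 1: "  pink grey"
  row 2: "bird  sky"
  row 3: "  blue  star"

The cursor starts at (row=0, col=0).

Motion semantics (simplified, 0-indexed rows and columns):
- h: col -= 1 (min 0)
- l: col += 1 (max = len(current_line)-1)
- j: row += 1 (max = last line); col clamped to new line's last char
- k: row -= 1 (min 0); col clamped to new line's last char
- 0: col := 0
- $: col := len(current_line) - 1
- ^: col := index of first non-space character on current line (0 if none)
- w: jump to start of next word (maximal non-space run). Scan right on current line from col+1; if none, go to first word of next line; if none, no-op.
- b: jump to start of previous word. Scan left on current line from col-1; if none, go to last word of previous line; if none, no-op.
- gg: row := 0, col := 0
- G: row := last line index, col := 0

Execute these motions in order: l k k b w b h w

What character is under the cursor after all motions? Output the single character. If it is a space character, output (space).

Answer: g

Derivation:
After 1 (l): row=0 col=1 char='l'
After 2 (k): row=0 col=1 char='l'
After 3 (k): row=0 col=1 char='l'
After 4 (b): row=0 col=0 char='b'
After 5 (w): row=0 col=6 char='g'
After 6 (b): row=0 col=0 char='b'
After 7 (h): row=0 col=0 char='b'
After 8 (w): row=0 col=6 char='g'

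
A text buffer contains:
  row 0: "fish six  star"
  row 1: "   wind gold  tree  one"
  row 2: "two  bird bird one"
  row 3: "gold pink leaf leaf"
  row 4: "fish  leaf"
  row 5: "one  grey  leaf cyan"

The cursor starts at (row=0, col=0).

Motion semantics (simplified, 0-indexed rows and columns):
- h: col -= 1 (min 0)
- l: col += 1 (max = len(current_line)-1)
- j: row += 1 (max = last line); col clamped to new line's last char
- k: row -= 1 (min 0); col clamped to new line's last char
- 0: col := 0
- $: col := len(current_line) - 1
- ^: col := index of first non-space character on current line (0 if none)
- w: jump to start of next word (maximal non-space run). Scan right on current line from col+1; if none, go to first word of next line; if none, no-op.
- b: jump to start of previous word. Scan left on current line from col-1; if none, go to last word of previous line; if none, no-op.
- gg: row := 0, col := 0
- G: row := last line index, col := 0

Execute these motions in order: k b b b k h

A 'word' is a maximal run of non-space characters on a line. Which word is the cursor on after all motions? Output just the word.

After 1 (k): row=0 col=0 char='f'
After 2 (b): row=0 col=0 char='f'
After 3 (b): row=0 col=0 char='f'
After 4 (b): row=0 col=0 char='f'
After 5 (k): row=0 col=0 char='f'
After 6 (h): row=0 col=0 char='f'

Answer: fish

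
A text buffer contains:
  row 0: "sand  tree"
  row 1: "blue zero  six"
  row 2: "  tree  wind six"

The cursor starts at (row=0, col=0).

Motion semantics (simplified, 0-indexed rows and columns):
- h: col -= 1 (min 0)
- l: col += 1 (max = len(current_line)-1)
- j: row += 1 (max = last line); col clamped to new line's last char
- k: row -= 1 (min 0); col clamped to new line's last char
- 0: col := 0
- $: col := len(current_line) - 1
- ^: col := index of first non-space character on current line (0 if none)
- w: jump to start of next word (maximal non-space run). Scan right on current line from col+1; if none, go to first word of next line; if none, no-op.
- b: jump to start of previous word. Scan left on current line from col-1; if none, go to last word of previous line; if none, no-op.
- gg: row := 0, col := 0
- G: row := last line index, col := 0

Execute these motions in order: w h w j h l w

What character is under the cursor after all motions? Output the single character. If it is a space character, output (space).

After 1 (w): row=0 col=6 char='t'
After 2 (h): row=0 col=5 char='_'
After 3 (w): row=0 col=6 char='t'
After 4 (j): row=1 col=6 char='e'
After 5 (h): row=1 col=5 char='z'
After 6 (l): row=1 col=6 char='e'
After 7 (w): row=1 col=11 char='s'

Answer: s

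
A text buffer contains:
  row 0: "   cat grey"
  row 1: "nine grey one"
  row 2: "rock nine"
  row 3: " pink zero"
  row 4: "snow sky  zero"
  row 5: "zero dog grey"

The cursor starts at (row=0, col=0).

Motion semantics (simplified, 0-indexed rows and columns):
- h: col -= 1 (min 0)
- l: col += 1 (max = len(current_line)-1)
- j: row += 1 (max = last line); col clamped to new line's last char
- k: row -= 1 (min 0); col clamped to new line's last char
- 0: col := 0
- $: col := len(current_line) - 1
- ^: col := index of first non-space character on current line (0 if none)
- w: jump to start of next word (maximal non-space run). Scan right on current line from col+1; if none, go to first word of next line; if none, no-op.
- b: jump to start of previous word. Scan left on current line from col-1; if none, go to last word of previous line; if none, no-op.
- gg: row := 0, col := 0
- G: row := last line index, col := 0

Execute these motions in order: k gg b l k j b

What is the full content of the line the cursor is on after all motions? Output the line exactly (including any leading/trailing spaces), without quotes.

After 1 (k): row=0 col=0 char='_'
After 2 (gg): row=0 col=0 char='_'
After 3 (b): row=0 col=0 char='_'
After 4 (l): row=0 col=1 char='_'
After 5 (k): row=0 col=1 char='_'
After 6 (j): row=1 col=1 char='i'
After 7 (b): row=1 col=0 char='n'

Answer: nine grey one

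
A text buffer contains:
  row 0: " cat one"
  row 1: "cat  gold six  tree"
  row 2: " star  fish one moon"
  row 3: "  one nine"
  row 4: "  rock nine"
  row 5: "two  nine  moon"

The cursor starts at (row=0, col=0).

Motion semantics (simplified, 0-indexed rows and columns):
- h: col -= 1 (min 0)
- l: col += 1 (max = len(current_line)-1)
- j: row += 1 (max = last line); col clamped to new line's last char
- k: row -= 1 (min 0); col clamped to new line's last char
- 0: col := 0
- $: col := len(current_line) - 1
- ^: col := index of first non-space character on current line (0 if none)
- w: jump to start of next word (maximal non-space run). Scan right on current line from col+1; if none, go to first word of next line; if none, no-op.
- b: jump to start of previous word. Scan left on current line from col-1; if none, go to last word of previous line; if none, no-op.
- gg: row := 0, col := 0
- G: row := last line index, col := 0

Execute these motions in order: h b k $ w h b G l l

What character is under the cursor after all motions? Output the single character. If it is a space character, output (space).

Answer: o

Derivation:
After 1 (h): row=0 col=0 char='_'
After 2 (b): row=0 col=0 char='_'
After 3 (k): row=0 col=0 char='_'
After 4 ($): row=0 col=7 char='e'
After 5 (w): row=1 col=0 char='c'
After 6 (h): row=1 col=0 char='c'
After 7 (b): row=0 col=5 char='o'
After 8 (G): row=5 col=0 char='t'
After 9 (l): row=5 col=1 char='w'
After 10 (l): row=5 col=2 char='o'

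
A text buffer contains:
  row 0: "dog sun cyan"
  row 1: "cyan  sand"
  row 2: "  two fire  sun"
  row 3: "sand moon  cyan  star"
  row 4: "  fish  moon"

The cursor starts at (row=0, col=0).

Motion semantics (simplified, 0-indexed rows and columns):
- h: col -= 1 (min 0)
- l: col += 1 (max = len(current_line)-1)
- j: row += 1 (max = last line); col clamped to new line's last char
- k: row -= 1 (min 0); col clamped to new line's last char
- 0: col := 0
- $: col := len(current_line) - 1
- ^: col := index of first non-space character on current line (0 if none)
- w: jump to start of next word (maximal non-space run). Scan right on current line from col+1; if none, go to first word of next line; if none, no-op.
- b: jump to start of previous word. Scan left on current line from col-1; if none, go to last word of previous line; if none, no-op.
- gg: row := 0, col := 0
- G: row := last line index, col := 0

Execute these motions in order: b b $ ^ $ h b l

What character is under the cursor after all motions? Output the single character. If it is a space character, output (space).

After 1 (b): row=0 col=0 char='d'
After 2 (b): row=0 col=0 char='d'
After 3 ($): row=0 col=11 char='n'
After 4 (^): row=0 col=0 char='d'
After 5 ($): row=0 col=11 char='n'
After 6 (h): row=0 col=10 char='a'
After 7 (b): row=0 col=8 char='c'
After 8 (l): row=0 col=9 char='y'

Answer: y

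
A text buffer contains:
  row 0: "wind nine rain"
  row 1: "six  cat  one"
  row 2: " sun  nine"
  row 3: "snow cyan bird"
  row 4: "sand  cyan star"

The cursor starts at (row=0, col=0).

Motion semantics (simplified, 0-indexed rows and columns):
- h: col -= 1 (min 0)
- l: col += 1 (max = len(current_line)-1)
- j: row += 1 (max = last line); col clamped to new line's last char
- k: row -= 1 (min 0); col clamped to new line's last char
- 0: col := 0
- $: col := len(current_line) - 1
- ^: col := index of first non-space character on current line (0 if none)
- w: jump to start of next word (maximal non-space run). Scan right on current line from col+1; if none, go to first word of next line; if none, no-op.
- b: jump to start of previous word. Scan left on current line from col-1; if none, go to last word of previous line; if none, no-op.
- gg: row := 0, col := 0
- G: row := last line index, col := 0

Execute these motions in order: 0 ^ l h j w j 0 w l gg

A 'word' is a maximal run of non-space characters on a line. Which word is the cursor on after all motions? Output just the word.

After 1 (0): row=0 col=0 char='w'
After 2 (^): row=0 col=0 char='w'
After 3 (l): row=0 col=1 char='i'
After 4 (h): row=0 col=0 char='w'
After 5 (j): row=1 col=0 char='s'
After 6 (w): row=1 col=5 char='c'
After 7 (j): row=2 col=5 char='_'
After 8 (0): row=2 col=0 char='_'
After 9 (w): row=2 col=1 char='s'
After 10 (l): row=2 col=2 char='u'
After 11 (gg): row=0 col=0 char='w'

Answer: wind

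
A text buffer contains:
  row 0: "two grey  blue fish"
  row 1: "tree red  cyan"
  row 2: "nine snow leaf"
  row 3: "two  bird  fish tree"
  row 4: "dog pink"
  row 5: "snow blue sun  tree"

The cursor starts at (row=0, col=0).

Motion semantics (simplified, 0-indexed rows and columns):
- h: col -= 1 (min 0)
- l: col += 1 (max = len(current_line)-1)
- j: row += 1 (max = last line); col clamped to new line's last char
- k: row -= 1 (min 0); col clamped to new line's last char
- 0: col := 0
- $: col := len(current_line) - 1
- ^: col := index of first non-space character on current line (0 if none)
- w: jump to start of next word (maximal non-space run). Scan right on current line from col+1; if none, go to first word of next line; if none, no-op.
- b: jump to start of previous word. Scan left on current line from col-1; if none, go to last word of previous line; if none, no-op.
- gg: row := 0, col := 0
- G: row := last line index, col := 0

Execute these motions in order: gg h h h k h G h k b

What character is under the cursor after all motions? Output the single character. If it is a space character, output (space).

Answer: t

Derivation:
After 1 (gg): row=0 col=0 char='t'
After 2 (h): row=0 col=0 char='t'
After 3 (h): row=0 col=0 char='t'
After 4 (h): row=0 col=0 char='t'
After 5 (k): row=0 col=0 char='t'
After 6 (h): row=0 col=0 char='t'
After 7 (G): row=5 col=0 char='s'
After 8 (h): row=5 col=0 char='s'
After 9 (k): row=4 col=0 char='d'
After 10 (b): row=3 col=16 char='t'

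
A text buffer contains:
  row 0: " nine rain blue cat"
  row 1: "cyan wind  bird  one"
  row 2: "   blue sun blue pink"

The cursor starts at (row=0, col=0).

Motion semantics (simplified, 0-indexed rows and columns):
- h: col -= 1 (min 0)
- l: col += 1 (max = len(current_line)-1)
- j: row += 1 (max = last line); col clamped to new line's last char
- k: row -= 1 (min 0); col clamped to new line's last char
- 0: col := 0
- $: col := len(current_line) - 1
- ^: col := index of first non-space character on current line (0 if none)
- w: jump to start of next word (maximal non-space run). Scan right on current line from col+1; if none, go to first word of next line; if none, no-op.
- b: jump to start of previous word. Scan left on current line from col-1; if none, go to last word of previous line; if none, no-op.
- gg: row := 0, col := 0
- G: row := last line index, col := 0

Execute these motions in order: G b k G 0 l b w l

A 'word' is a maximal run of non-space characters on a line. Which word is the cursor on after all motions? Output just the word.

Answer: blue

Derivation:
After 1 (G): row=2 col=0 char='_'
After 2 (b): row=1 col=17 char='o'
After 3 (k): row=0 col=17 char='a'
After 4 (G): row=2 col=0 char='_'
After 5 (0): row=2 col=0 char='_'
After 6 (l): row=2 col=1 char='_'
After 7 (b): row=1 col=17 char='o'
After 8 (w): row=2 col=3 char='b'
After 9 (l): row=2 col=4 char='l'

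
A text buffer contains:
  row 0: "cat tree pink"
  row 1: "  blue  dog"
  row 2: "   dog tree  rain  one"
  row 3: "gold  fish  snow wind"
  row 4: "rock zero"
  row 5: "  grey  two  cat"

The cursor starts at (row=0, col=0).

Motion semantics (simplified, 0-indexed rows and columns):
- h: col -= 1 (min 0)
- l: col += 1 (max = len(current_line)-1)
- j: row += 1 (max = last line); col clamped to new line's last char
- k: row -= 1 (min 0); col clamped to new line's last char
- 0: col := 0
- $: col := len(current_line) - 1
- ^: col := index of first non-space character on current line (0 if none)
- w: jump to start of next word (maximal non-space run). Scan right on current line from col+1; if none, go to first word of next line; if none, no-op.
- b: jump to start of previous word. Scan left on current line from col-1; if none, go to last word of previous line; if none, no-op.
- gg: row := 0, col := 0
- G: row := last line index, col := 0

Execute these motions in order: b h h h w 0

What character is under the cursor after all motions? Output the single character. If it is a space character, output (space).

After 1 (b): row=0 col=0 char='c'
After 2 (h): row=0 col=0 char='c'
After 3 (h): row=0 col=0 char='c'
After 4 (h): row=0 col=0 char='c'
After 5 (w): row=0 col=4 char='t'
After 6 (0): row=0 col=0 char='c'

Answer: c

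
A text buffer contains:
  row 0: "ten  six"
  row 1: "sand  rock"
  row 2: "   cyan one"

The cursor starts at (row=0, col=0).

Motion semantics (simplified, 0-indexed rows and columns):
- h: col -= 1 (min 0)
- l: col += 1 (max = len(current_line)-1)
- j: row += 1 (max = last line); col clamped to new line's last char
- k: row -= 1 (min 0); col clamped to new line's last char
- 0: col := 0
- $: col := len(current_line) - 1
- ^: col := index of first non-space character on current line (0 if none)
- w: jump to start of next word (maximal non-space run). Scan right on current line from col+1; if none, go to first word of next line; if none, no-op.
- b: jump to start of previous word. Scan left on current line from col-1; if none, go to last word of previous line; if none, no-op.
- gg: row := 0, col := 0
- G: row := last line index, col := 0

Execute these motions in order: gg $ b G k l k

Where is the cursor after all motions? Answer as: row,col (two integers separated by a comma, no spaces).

Answer: 0,1

Derivation:
After 1 (gg): row=0 col=0 char='t'
After 2 ($): row=0 col=7 char='x'
After 3 (b): row=0 col=5 char='s'
After 4 (G): row=2 col=0 char='_'
After 5 (k): row=1 col=0 char='s'
After 6 (l): row=1 col=1 char='a'
After 7 (k): row=0 col=1 char='e'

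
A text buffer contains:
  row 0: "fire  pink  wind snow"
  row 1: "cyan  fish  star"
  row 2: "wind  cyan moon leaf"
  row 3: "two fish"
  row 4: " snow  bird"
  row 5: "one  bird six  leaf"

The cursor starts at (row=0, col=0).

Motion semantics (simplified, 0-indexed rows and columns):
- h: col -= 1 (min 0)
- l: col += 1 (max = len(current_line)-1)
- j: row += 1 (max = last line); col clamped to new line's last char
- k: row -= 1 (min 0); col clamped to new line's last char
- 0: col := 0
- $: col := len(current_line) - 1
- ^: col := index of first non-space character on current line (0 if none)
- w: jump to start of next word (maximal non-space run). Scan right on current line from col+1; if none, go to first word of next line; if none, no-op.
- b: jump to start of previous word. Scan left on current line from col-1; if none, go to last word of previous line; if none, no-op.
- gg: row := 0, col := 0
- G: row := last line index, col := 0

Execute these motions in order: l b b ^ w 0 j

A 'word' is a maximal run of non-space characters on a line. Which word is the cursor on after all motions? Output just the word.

Answer: cyan

Derivation:
After 1 (l): row=0 col=1 char='i'
After 2 (b): row=0 col=0 char='f'
After 3 (b): row=0 col=0 char='f'
After 4 (^): row=0 col=0 char='f'
After 5 (w): row=0 col=6 char='p'
After 6 (0): row=0 col=0 char='f'
After 7 (j): row=1 col=0 char='c'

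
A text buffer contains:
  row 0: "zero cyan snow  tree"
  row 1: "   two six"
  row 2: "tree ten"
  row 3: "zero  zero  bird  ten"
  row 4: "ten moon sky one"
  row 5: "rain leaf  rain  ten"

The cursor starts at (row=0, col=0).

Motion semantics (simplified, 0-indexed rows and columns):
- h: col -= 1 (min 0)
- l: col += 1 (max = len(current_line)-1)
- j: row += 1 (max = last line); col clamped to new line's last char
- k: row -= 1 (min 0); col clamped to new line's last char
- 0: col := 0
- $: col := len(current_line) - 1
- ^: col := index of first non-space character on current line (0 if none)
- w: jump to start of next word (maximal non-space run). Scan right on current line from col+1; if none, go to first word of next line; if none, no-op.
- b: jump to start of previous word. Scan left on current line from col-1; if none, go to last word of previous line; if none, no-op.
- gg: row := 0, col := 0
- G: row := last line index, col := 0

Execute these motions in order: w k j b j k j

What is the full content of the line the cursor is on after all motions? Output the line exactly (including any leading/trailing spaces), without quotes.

Answer: tree ten

Derivation:
After 1 (w): row=0 col=5 char='c'
After 2 (k): row=0 col=5 char='c'
After 3 (j): row=1 col=5 char='o'
After 4 (b): row=1 col=3 char='t'
After 5 (j): row=2 col=3 char='e'
After 6 (k): row=1 col=3 char='t'
After 7 (j): row=2 col=3 char='e'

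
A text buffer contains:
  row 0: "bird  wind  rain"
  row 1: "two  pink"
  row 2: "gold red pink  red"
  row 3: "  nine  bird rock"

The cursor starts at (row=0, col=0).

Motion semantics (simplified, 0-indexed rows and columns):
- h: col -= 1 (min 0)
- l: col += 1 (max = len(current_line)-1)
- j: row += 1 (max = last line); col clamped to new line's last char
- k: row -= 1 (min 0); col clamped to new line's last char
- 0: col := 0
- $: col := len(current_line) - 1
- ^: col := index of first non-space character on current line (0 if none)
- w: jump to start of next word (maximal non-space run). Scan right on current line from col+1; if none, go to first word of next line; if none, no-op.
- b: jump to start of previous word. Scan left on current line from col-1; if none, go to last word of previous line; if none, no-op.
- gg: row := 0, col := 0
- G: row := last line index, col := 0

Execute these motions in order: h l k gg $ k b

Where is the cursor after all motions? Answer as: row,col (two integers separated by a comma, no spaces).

After 1 (h): row=0 col=0 char='b'
After 2 (l): row=0 col=1 char='i'
After 3 (k): row=0 col=1 char='i'
After 4 (gg): row=0 col=0 char='b'
After 5 ($): row=0 col=15 char='n'
After 6 (k): row=0 col=15 char='n'
After 7 (b): row=0 col=12 char='r'

Answer: 0,12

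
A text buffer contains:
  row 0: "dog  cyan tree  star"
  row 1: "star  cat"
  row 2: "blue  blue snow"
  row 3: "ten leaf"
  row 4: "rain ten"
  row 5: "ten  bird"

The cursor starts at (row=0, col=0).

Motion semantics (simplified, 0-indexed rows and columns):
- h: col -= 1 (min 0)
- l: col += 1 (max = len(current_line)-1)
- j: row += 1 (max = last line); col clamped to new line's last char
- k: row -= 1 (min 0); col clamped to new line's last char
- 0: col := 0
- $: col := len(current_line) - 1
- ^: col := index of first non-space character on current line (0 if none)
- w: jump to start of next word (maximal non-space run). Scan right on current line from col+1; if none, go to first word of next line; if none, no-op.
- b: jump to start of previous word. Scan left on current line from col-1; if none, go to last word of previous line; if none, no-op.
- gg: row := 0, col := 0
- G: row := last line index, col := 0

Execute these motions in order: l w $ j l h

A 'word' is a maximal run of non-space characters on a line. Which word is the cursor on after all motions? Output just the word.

After 1 (l): row=0 col=1 char='o'
After 2 (w): row=0 col=5 char='c'
After 3 ($): row=0 col=19 char='r'
After 4 (j): row=1 col=8 char='t'
After 5 (l): row=1 col=8 char='t'
After 6 (h): row=1 col=7 char='a'

Answer: cat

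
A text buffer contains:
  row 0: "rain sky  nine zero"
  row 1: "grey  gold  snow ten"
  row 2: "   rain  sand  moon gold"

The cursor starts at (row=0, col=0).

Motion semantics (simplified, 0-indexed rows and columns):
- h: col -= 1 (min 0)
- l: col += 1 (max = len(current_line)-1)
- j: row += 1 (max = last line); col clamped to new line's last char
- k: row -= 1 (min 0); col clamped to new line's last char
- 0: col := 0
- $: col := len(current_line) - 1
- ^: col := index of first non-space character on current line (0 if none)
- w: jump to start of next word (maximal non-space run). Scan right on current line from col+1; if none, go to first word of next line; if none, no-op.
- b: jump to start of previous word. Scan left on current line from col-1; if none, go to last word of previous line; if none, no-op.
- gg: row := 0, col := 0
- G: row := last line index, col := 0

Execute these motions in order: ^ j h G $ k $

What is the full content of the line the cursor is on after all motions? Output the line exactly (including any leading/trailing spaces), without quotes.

After 1 (^): row=0 col=0 char='r'
After 2 (j): row=1 col=0 char='g'
After 3 (h): row=1 col=0 char='g'
After 4 (G): row=2 col=0 char='_'
After 5 ($): row=2 col=23 char='d'
After 6 (k): row=1 col=19 char='n'
After 7 ($): row=1 col=19 char='n'

Answer: grey  gold  snow ten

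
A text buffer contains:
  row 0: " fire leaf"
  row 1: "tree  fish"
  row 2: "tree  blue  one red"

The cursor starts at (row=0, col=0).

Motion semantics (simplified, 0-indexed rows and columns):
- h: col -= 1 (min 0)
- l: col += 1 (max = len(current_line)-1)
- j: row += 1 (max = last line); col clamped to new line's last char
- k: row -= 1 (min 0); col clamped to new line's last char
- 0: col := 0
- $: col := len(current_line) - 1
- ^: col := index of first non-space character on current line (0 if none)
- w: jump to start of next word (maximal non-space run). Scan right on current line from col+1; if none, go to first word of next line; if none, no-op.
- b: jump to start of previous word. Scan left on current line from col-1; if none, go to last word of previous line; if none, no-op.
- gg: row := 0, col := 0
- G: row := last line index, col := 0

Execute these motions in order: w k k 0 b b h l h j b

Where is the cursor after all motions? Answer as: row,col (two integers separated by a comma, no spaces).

After 1 (w): row=0 col=1 char='f'
After 2 (k): row=0 col=1 char='f'
After 3 (k): row=0 col=1 char='f'
After 4 (0): row=0 col=0 char='_'
After 5 (b): row=0 col=0 char='_'
After 6 (b): row=0 col=0 char='_'
After 7 (h): row=0 col=0 char='_'
After 8 (l): row=0 col=1 char='f'
After 9 (h): row=0 col=0 char='_'
After 10 (j): row=1 col=0 char='t'
After 11 (b): row=0 col=6 char='l'

Answer: 0,6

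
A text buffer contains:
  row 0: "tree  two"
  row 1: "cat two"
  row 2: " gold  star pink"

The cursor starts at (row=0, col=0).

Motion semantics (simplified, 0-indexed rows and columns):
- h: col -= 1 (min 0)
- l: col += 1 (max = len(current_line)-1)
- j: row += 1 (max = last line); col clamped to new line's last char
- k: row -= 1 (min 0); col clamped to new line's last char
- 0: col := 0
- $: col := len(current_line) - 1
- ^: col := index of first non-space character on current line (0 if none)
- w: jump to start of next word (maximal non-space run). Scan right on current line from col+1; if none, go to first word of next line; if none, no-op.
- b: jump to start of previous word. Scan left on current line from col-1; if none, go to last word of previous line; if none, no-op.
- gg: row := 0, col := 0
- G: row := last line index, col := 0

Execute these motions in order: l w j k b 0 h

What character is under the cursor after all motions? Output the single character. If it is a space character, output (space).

Answer: t

Derivation:
After 1 (l): row=0 col=1 char='r'
After 2 (w): row=0 col=6 char='t'
After 3 (j): row=1 col=6 char='o'
After 4 (k): row=0 col=6 char='t'
After 5 (b): row=0 col=0 char='t'
After 6 (0): row=0 col=0 char='t'
After 7 (h): row=0 col=0 char='t'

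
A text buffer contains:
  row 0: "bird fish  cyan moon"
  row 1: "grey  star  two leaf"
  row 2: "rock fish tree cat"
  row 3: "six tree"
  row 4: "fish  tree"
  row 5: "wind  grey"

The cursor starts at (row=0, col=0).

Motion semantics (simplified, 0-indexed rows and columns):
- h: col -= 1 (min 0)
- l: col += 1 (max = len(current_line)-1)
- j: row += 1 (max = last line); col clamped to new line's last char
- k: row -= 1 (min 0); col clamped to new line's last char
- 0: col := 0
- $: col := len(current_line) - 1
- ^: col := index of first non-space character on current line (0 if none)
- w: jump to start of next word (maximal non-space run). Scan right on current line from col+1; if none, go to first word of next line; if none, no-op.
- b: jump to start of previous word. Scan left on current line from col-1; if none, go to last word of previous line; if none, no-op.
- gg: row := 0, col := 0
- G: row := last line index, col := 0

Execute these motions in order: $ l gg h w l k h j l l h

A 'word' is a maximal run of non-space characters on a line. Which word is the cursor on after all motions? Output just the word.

Answer: star

Derivation:
After 1 ($): row=0 col=19 char='n'
After 2 (l): row=0 col=19 char='n'
After 3 (gg): row=0 col=0 char='b'
After 4 (h): row=0 col=0 char='b'
After 5 (w): row=0 col=5 char='f'
After 6 (l): row=0 col=6 char='i'
After 7 (k): row=0 col=6 char='i'
After 8 (h): row=0 col=5 char='f'
After 9 (j): row=1 col=5 char='_'
After 10 (l): row=1 col=6 char='s'
After 11 (l): row=1 col=7 char='t'
After 12 (h): row=1 col=6 char='s'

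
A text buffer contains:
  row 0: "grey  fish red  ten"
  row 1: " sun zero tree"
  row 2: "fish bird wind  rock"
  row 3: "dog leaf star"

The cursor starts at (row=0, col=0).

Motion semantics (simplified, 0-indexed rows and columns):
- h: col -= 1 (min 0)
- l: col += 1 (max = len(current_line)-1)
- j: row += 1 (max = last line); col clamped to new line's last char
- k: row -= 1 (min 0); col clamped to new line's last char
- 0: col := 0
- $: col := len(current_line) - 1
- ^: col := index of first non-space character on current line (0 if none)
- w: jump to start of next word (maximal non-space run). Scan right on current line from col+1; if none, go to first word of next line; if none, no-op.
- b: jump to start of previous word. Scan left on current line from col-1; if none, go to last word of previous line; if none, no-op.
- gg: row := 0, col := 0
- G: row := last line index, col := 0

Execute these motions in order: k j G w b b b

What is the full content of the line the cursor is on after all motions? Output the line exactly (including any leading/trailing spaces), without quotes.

Answer: fish bird wind  rock

Derivation:
After 1 (k): row=0 col=0 char='g'
After 2 (j): row=1 col=0 char='_'
After 3 (G): row=3 col=0 char='d'
After 4 (w): row=3 col=4 char='l'
After 5 (b): row=3 col=0 char='d'
After 6 (b): row=2 col=16 char='r'
After 7 (b): row=2 col=10 char='w'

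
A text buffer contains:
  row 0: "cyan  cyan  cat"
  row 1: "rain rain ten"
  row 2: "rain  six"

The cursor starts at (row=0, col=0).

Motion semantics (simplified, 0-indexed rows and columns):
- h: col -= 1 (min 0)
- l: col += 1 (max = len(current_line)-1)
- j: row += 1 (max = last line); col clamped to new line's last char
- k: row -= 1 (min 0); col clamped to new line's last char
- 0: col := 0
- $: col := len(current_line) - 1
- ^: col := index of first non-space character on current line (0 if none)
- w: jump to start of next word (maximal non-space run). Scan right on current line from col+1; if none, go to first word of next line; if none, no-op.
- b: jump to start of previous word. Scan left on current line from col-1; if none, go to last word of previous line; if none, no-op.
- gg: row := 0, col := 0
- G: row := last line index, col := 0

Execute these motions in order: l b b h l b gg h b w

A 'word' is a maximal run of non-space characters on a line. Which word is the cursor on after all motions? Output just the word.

Answer: cyan

Derivation:
After 1 (l): row=0 col=1 char='y'
After 2 (b): row=0 col=0 char='c'
After 3 (b): row=0 col=0 char='c'
After 4 (h): row=0 col=0 char='c'
After 5 (l): row=0 col=1 char='y'
After 6 (b): row=0 col=0 char='c'
After 7 (gg): row=0 col=0 char='c'
After 8 (h): row=0 col=0 char='c'
After 9 (b): row=0 col=0 char='c'
After 10 (w): row=0 col=6 char='c'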